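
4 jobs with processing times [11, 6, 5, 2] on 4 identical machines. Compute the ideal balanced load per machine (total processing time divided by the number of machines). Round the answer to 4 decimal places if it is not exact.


Total processing time = 11 + 6 + 5 + 2 = 24
Number of machines = 4
Ideal balanced load = 24 / 4 = 6.0

6.0


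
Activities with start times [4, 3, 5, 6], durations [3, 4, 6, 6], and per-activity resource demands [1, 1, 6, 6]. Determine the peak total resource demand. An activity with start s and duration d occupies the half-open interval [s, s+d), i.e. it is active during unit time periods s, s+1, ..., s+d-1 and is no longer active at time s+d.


Each activity i is active on [start_i, start_i + duration_i).
Compute total resource usage per time slot:
  t=0: active resources = [], total = 0
  t=1: active resources = [], total = 0
  t=2: active resources = [], total = 0
  t=3: active resources = [1], total = 1
  t=4: active resources = [1, 1], total = 2
  t=5: active resources = [1, 1, 6], total = 8
  t=6: active resources = [1, 1, 6, 6], total = 14
  t=7: active resources = [6, 6], total = 12
  t=8: active resources = [6, 6], total = 12
  t=9: active resources = [6, 6], total = 12
  t=10: active resources = [6, 6], total = 12
  t=11: active resources = [6], total = 6
Peak resource demand = 14

14


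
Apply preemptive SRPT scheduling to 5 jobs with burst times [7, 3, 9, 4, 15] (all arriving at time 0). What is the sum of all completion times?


Since all jobs arrive at t=0, SRPT equals SPT ordering.
SPT order: [3, 4, 7, 9, 15]
Completion times:
  Job 1: p=3, C=3
  Job 2: p=4, C=7
  Job 3: p=7, C=14
  Job 4: p=9, C=23
  Job 5: p=15, C=38
Total completion time = 3 + 7 + 14 + 23 + 38 = 85

85


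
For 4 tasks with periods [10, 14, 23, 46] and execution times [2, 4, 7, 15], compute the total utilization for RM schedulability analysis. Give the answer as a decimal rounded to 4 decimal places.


Compute individual utilizations (exact fractions):
  Task 1: C/T = 2/10 = 1/5 (approx. 0.2)
  Task 2: C/T = 4/14 = 2/7 (approx. 0.2857)
  Task 3: C/T = 7/23 (approx. 0.3043)
  Task 4: C/T = 15/46 (approx. 0.3261)
Total utilization U = 1/5 + 2/7 + 7/23 + 15/46 = 1797/1610
Rounded to 4 decimal places: U = 1.1161
RM (Liu & Layland) bound for 4 tasks = 0.756828; compare with U = 1797/1610 (approx. 1.116149)
U > 1, so the task set is not schedulable (processor overloaded).

1.1161


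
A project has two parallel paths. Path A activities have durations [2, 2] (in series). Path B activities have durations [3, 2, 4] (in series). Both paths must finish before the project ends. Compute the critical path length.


Path A total = 2 + 2 = 4
Path B total = 3 + 2 + 4 = 9
Critical path = longest path = max(4, 9) = 9

9


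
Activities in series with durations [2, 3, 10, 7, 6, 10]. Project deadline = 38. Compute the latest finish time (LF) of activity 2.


LF(activity 2) = deadline - sum of successor durations
Successors: activities 3 through 6 with durations [10, 7, 6, 10]
Sum of successor durations = 33
LF = 38 - 33 = 5

5


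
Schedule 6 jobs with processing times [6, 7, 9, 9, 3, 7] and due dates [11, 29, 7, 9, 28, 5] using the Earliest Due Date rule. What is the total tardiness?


Sort by due date (EDD order): [(7, 5), (9, 7), (9, 9), (6, 11), (3, 28), (7, 29)]
Compute completion times and tardiness:
  Job 1: p=7, d=5, C=7, tardiness=max(0,7-5)=2
  Job 2: p=9, d=7, C=16, tardiness=max(0,16-7)=9
  Job 3: p=9, d=9, C=25, tardiness=max(0,25-9)=16
  Job 4: p=6, d=11, C=31, tardiness=max(0,31-11)=20
  Job 5: p=3, d=28, C=34, tardiness=max(0,34-28)=6
  Job 6: p=7, d=29, C=41, tardiness=max(0,41-29)=12
Total tardiness = 65

65


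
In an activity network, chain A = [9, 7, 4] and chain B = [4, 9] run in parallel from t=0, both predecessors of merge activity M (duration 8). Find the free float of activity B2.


ES(B2) = sum of predecessors on chain B = 4
EF(B2) = ES + duration = 4 + 9 = 13
Successor of B2 is M. ES(M) = max(sum(A), sum(B)) = max(20, 13) = 20
Free float = ES(successor) - EF(current) = 20 - 13 = 7

7


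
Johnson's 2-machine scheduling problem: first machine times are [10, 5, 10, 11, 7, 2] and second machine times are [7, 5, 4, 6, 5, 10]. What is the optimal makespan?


Apply Johnson's rule:
  Group 1 (a <= b): [(6, 2, 10), (2, 5, 5)]
  Group 2 (a > b): [(1, 10, 7), (4, 11, 6), (5, 7, 5), (3, 10, 4)]
Optimal job order: [6, 2, 1, 4, 5, 3]
Schedule:
  Job 6: M1 done at 2, M2 done at 12
  Job 2: M1 done at 7, M2 done at 17
  Job 1: M1 done at 17, M2 done at 24
  Job 4: M1 done at 28, M2 done at 34
  Job 5: M1 done at 35, M2 done at 40
  Job 3: M1 done at 45, M2 done at 49
Makespan = 49

49


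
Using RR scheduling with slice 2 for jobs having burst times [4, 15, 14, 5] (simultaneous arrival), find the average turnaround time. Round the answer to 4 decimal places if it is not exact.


Time quantum = 2
Execution trace:
  J1 runs 2 units, time = 2
  J2 runs 2 units, time = 4
  J3 runs 2 units, time = 6
  J4 runs 2 units, time = 8
  J1 runs 2 units, time = 10
  J2 runs 2 units, time = 12
  J3 runs 2 units, time = 14
  J4 runs 2 units, time = 16
  J2 runs 2 units, time = 18
  J3 runs 2 units, time = 20
  J4 runs 1 units, time = 21
  J2 runs 2 units, time = 23
  J3 runs 2 units, time = 25
  J2 runs 2 units, time = 27
  J3 runs 2 units, time = 29
  J2 runs 2 units, time = 31
  J3 runs 2 units, time = 33
  J2 runs 2 units, time = 35
  J3 runs 2 units, time = 37
  J2 runs 1 units, time = 38
Finish times: [10, 38, 37, 21]
Average turnaround = 106/4 = 26.5

26.5


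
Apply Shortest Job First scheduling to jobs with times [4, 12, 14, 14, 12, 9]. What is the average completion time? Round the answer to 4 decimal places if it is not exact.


SJF order (ascending): [4, 9, 12, 12, 14, 14]
Completion times:
  Job 1: burst=4, C=4
  Job 2: burst=9, C=13
  Job 3: burst=12, C=25
  Job 4: burst=12, C=37
  Job 5: burst=14, C=51
  Job 6: burst=14, C=65
Average completion = 195/6 = 32.5

32.5


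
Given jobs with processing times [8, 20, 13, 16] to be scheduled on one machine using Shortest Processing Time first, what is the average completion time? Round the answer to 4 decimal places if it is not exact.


Sort jobs by processing time (SPT order): [8, 13, 16, 20]
Compute completion times sequentially:
  Job 1: processing = 8, completes at 8
  Job 2: processing = 13, completes at 21
  Job 3: processing = 16, completes at 37
  Job 4: processing = 20, completes at 57
Sum of completion times = 123
Average completion time = 123/4 = 30.75

30.75


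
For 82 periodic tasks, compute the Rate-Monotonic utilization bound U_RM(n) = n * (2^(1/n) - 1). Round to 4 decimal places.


Compute 2^(1/82) = 1.0084888420
Subtract 1: 1.0084888420 - 1 = 0.0084888420
Multiply by n: 82 * 0.0084888420 = 0.6960850440
Round to 4 dp: 0.6961

0.6961


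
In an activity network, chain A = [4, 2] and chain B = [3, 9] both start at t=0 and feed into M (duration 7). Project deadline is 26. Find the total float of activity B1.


Forward pass: ES(B1) = sum of predecessors on chain B = 0
EF = ES + duration = 0 + 3 = 3
Backward pass: LF(M) = deadline = 26; LS(M) = 26 - 7 = 19
LF(B1) = LS(M) - sum(successors on chain B) = 19 - 9 = 10
LS = LF - duration = 10 - 3 = 7
Total float = LS - ES = 7 - 0 = 7

7


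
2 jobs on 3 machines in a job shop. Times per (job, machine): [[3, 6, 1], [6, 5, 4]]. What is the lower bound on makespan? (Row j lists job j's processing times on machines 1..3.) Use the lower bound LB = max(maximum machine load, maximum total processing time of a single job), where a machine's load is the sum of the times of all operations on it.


Machine loads:
  Machine 1: 3 + 6 = 9
  Machine 2: 6 + 5 = 11
  Machine 3: 1 + 4 = 5
Max machine load = 11
Job totals:
  Job 1: 10
  Job 2: 15
Max job total = 15
Lower bound = max(11, 15) = 15

15


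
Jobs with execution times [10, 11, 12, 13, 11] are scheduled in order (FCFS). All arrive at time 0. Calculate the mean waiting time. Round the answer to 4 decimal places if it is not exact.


FCFS order (as given): [10, 11, 12, 13, 11]
Waiting times:
  Job 1: wait = 0
  Job 2: wait = 10
  Job 3: wait = 21
  Job 4: wait = 33
  Job 5: wait = 46
Sum of waiting times = 110
Average waiting time = 110/5 = 22.0

22.0


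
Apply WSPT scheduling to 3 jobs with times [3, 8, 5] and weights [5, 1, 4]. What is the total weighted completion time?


Compute p/w ratios and sort ascending (WSPT): [(3, 5), (5, 4), (8, 1)]
Compute weighted completion times:
  Job (p=3,w=5): C=3, w*C=5*3=15
  Job (p=5,w=4): C=8, w*C=4*8=32
  Job (p=8,w=1): C=16, w*C=1*16=16
Total weighted completion time = 63

63


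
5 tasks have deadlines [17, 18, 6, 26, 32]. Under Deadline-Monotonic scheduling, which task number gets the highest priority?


Sort tasks by relative deadline (ascending):
  Task 3: deadline = 6
  Task 1: deadline = 17
  Task 2: deadline = 18
  Task 4: deadline = 26
  Task 5: deadline = 32
Priority order (highest first): [3, 1, 2, 4, 5]
Highest priority task = 3

3


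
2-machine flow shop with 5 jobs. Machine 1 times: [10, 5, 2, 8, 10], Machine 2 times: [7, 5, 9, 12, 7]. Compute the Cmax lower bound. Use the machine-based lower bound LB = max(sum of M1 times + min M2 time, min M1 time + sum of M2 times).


LB1 = sum(M1 times) + min(M2 times) = 35 + 5 = 40
LB2 = min(M1 times) + sum(M2 times) = 2 + 40 = 42
Lower bound = max(LB1, LB2) = max(40, 42) = 42

42


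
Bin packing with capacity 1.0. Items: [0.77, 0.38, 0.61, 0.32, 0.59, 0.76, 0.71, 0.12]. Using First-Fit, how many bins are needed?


Place items sequentially using First-Fit:
  Item 0.77 -> new Bin 1
  Item 0.38 -> new Bin 2
  Item 0.61 -> Bin 2 (now 0.99)
  Item 0.32 -> new Bin 3
  Item 0.59 -> Bin 3 (now 0.91)
  Item 0.76 -> new Bin 4
  Item 0.71 -> new Bin 5
  Item 0.12 -> Bin 1 (now 0.89)
Total bins used = 5

5


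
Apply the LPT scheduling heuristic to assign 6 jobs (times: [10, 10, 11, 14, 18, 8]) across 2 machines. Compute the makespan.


Sort jobs in decreasing order (LPT): [18, 14, 11, 10, 10, 8]
Assign each job to the least loaded machine:
  Machine 1: jobs [18, 10, 8], load = 36
  Machine 2: jobs [14, 11, 10], load = 35
Makespan = max load = 36

36


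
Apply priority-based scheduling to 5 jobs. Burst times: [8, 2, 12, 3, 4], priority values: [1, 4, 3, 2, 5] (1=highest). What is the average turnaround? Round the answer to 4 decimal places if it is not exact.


Sort by priority (ascending = highest first):
Order: [(1, 8), (2, 3), (3, 12), (4, 2), (5, 4)]
Completion times:
  Priority 1, burst=8, C=8
  Priority 2, burst=3, C=11
  Priority 3, burst=12, C=23
  Priority 4, burst=2, C=25
  Priority 5, burst=4, C=29
Average turnaround = 96/5 = 19.2

19.2


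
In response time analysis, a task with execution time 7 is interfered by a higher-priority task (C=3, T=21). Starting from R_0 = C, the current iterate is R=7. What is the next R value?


R_next = C + ceil(R_prev / T_hp) * C_hp
ceil(7 / 21) = ceil(0.3333) = 1
Interference = 1 * 3 = 3
R_next = 7 + 3 = 10

10


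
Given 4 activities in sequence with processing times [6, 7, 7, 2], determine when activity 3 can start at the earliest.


Activity 3 starts after activities 1 through 2 complete.
Predecessor durations: [6, 7]
ES = 6 + 7 = 13

13


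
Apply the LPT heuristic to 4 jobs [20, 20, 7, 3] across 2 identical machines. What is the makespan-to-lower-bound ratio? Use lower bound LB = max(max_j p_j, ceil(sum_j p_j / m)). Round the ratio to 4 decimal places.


LPT order: [20, 20, 7, 3]
Machine loads after assignment: [27, 23]
LPT makespan = 27
Lower bound = max(max_job, ceil(total/2)) = max(20, 25) = 25
Ratio = 27 / 25 = 1.08

1.08


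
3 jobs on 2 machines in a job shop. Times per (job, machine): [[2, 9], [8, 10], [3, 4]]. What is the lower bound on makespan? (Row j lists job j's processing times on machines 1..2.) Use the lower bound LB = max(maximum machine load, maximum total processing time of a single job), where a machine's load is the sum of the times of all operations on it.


Machine loads:
  Machine 1: 2 + 8 + 3 = 13
  Machine 2: 9 + 10 + 4 = 23
Max machine load = 23
Job totals:
  Job 1: 11
  Job 2: 18
  Job 3: 7
Max job total = 18
Lower bound = max(23, 18) = 23

23


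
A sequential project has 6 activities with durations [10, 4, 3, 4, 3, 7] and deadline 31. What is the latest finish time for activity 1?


LF(activity 1) = deadline - sum of successor durations
Successors: activities 2 through 6 with durations [4, 3, 4, 3, 7]
Sum of successor durations = 21
LF = 31 - 21 = 10

10


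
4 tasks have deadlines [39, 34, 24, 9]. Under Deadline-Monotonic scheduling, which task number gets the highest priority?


Sort tasks by relative deadline (ascending):
  Task 4: deadline = 9
  Task 3: deadline = 24
  Task 2: deadline = 34
  Task 1: deadline = 39
Priority order (highest first): [4, 3, 2, 1]
Highest priority task = 4

4


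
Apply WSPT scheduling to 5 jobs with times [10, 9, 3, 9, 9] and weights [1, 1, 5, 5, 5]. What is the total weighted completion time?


Compute p/w ratios and sort ascending (WSPT): [(3, 5), (9, 5), (9, 5), (9, 1), (10, 1)]
Compute weighted completion times:
  Job (p=3,w=5): C=3, w*C=5*3=15
  Job (p=9,w=5): C=12, w*C=5*12=60
  Job (p=9,w=5): C=21, w*C=5*21=105
  Job (p=9,w=1): C=30, w*C=1*30=30
  Job (p=10,w=1): C=40, w*C=1*40=40
Total weighted completion time = 250

250


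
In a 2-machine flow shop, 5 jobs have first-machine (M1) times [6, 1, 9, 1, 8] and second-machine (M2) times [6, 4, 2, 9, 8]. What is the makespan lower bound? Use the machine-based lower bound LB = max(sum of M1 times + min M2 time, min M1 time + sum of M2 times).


LB1 = sum(M1 times) + min(M2 times) = 25 + 2 = 27
LB2 = min(M1 times) + sum(M2 times) = 1 + 29 = 30
Lower bound = max(LB1, LB2) = max(27, 30) = 30

30


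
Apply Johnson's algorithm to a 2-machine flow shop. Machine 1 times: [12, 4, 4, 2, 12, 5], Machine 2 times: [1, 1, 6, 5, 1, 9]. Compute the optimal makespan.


Apply Johnson's rule:
  Group 1 (a <= b): [(4, 2, 5), (3, 4, 6), (6, 5, 9)]
  Group 2 (a > b): [(1, 12, 1), (2, 4, 1), (5, 12, 1)]
Optimal job order: [4, 3, 6, 1, 2, 5]
Schedule:
  Job 4: M1 done at 2, M2 done at 7
  Job 3: M1 done at 6, M2 done at 13
  Job 6: M1 done at 11, M2 done at 22
  Job 1: M1 done at 23, M2 done at 24
  Job 2: M1 done at 27, M2 done at 28
  Job 5: M1 done at 39, M2 done at 40
Makespan = 40

40


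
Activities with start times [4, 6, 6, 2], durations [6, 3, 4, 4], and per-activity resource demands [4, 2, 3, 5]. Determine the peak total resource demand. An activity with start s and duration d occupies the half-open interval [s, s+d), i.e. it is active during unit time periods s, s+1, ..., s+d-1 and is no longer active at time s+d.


Each activity i is active on [start_i, start_i + duration_i).
Compute total resource usage per time slot:
  t=0: active resources = [], total = 0
  t=1: active resources = [], total = 0
  t=2: active resources = [5], total = 5
  t=3: active resources = [5], total = 5
  t=4: active resources = [4, 5], total = 9
  t=5: active resources = [4, 5], total = 9
  t=6: active resources = [4, 2, 3], total = 9
  t=7: active resources = [4, 2, 3], total = 9
  t=8: active resources = [4, 2, 3], total = 9
  t=9: active resources = [4, 3], total = 7
Peak resource demand = 9

9


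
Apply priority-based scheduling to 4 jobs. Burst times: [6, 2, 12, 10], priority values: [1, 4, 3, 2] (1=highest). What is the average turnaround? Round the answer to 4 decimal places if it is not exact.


Sort by priority (ascending = highest first):
Order: [(1, 6), (2, 10), (3, 12), (4, 2)]
Completion times:
  Priority 1, burst=6, C=6
  Priority 2, burst=10, C=16
  Priority 3, burst=12, C=28
  Priority 4, burst=2, C=30
Average turnaround = 80/4 = 20.0

20.0


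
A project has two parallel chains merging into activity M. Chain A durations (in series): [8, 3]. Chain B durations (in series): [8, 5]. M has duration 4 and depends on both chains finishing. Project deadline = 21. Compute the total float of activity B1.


Forward pass: ES(B1) = sum of predecessors on chain B = 0
EF = ES + duration = 0 + 8 = 8
Backward pass: LF(M) = deadline = 21; LS(M) = 21 - 4 = 17
LF(B1) = LS(M) - sum(successors on chain B) = 17 - 5 = 12
LS = LF - duration = 12 - 8 = 4
Total float = LS - ES = 4 - 0 = 4

4


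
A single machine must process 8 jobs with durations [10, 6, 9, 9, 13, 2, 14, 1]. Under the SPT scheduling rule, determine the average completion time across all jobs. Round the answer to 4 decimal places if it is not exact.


Sort jobs by processing time (SPT order): [1, 2, 6, 9, 9, 10, 13, 14]
Compute completion times sequentially:
  Job 1: processing = 1, completes at 1
  Job 2: processing = 2, completes at 3
  Job 3: processing = 6, completes at 9
  Job 4: processing = 9, completes at 18
  Job 5: processing = 9, completes at 27
  Job 6: processing = 10, completes at 37
  Job 7: processing = 13, completes at 50
  Job 8: processing = 14, completes at 64
Sum of completion times = 209
Average completion time = 209/8 = 26.125

26.125


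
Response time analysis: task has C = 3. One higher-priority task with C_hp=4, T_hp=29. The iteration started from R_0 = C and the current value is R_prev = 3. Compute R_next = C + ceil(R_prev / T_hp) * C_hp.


R_next = C + ceil(R_prev / T_hp) * C_hp
ceil(3 / 29) = ceil(0.1034) = 1
Interference = 1 * 4 = 4
R_next = 3 + 4 = 7

7


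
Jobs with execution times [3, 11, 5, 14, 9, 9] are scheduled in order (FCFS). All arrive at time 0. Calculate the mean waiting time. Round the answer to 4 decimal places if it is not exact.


FCFS order (as given): [3, 11, 5, 14, 9, 9]
Waiting times:
  Job 1: wait = 0
  Job 2: wait = 3
  Job 3: wait = 14
  Job 4: wait = 19
  Job 5: wait = 33
  Job 6: wait = 42
Sum of waiting times = 111
Average waiting time = 111/6 = 18.5

18.5


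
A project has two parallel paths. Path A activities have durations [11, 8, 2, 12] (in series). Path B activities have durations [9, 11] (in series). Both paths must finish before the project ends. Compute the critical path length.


Path A total = 11 + 8 + 2 + 12 = 33
Path B total = 9 + 11 = 20
Critical path = longest path = max(33, 20) = 33

33


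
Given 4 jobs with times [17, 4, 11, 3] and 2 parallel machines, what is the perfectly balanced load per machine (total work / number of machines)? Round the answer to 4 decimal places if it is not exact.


Total processing time = 17 + 4 + 11 + 3 = 35
Number of machines = 2
Ideal balanced load = 35 / 2 = 17.5

17.5


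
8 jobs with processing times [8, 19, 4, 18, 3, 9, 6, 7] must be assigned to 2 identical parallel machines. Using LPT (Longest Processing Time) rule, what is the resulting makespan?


Sort jobs in decreasing order (LPT): [19, 18, 9, 8, 7, 6, 4, 3]
Assign each job to the least loaded machine:
  Machine 1: jobs [19, 8, 7, 3], load = 37
  Machine 2: jobs [18, 9, 6, 4], load = 37
Makespan = max load = 37

37


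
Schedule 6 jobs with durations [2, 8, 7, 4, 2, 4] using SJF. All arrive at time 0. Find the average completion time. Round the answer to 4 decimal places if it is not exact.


SJF order (ascending): [2, 2, 4, 4, 7, 8]
Completion times:
  Job 1: burst=2, C=2
  Job 2: burst=2, C=4
  Job 3: burst=4, C=8
  Job 4: burst=4, C=12
  Job 5: burst=7, C=19
  Job 6: burst=8, C=27
Average completion = 72/6 = 12.0

12.0


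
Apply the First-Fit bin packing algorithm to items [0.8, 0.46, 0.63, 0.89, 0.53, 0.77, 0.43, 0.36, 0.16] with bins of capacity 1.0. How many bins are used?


Place items sequentially using First-Fit:
  Item 0.8 -> new Bin 1
  Item 0.46 -> new Bin 2
  Item 0.63 -> new Bin 3
  Item 0.89 -> new Bin 4
  Item 0.53 -> Bin 2 (now 0.99)
  Item 0.77 -> new Bin 5
  Item 0.43 -> new Bin 6
  Item 0.36 -> Bin 3 (now 0.99)
  Item 0.16 -> Bin 1 (now 0.96)
Total bins used = 6

6


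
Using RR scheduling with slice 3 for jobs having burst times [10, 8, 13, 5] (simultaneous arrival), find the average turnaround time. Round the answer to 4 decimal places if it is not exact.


Time quantum = 3
Execution trace:
  J1 runs 3 units, time = 3
  J2 runs 3 units, time = 6
  J3 runs 3 units, time = 9
  J4 runs 3 units, time = 12
  J1 runs 3 units, time = 15
  J2 runs 3 units, time = 18
  J3 runs 3 units, time = 21
  J4 runs 2 units, time = 23
  J1 runs 3 units, time = 26
  J2 runs 2 units, time = 28
  J3 runs 3 units, time = 31
  J1 runs 1 units, time = 32
  J3 runs 3 units, time = 35
  J3 runs 1 units, time = 36
Finish times: [32, 28, 36, 23]
Average turnaround = 119/4 = 29.75

29.75


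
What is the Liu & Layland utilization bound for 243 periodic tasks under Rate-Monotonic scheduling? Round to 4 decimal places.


Compute 2^(1/243) = 1.0028565297
Subtract 1: 1.0028565297 - 1 = 0.0028565297
Multiply by n: 243 * 0.0028565297 = 0.6941367171
Round to 4 dp: 0.6941

0.6941


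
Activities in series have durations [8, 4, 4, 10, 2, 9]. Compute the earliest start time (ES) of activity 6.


Activity 6 starts after activities 1 through 5 complete.
Predecessor durations: [8, 4, 4, 10, 2]
ES = 8 + 4 + 4 + 10 + 2 = 28

28


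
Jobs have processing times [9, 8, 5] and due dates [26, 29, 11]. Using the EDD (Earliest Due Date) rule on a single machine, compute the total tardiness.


Sort by due date (EDD order): [(5, 11), (9, 26), (8, 29)]
Compute completion times and tardiness:
  Job 1: p=5, d=11, C=5, tardiness=max(0,5-11)=0
  Job 2: p=9, d=26, C=14, tardiness=max(0,14-26)=0
  Job 3: p=8, d=29, C=22, tardiness=max(0,22-29)=0
Total tardiness = 0

0


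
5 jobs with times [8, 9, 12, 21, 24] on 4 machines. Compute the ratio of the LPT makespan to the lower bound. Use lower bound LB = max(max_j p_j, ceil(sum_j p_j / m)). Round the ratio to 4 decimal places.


LPT order: [24, 21, 12, 9, 8]
Machine loads after assignment: [24, 21, 12, 17]
LPT makespan = 24
Lower bound = max(max_job, ceil(total/4)) = max(24, 19) = 24
Ratio = 24 / 24 = 1.0

1.0


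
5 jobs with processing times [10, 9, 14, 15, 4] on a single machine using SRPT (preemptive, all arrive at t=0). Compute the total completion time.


Since all jobs arrive at t=0, SRPT equals SPT ordering.
SPT order: [4, 9, 10, 14, 15]
Completion times:
  Job 1: p=4, C=4
  Job 2: p=9, C=13
  Job 3: p=10, C=23
  Job 4: p=14, C=37
  Job 5: p=15, C=52
Total completion time = 4 + 13 + 23 + 37 + 52 = 129

129


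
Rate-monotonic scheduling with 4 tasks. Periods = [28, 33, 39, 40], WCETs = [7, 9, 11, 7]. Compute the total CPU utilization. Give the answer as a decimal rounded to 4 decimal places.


Compute individual utilizations (exact fractions):
  Task 1: C/T = 7/28 = 1/4 (approx. 0.25)
  Task 2: C/T = 9/33 = 3/11 (approx. 0.2727)
  Task 3: C/T = 11/39 (approx. 0.2821)
  Task 4: C/T = 7/40 (approx. 0.175)
Total utilization U = 1/4 + 3/11 + 11/39 + 7/40 = 16813/17160
Rounded to 4 decimal places: U = 0.9798
RM (Liu & Layland) bound for 4 tasks = 0.756828; compare with U = 16813/17160 (approx. 0.979779)
bound < U <= 1, so the RM sufficient condition is not met (inconclusive; an exact test such as response-time analysis is needed).

0.9798


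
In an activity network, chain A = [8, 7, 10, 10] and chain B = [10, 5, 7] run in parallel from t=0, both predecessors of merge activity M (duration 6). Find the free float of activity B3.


ES(B3) = sum of predecessors on chain B = 15
EF(B3) = ES + duration = 15 + 7 = 22
Successor of B3 is M. ES(M) = max(sum(A), sum(B)) = max(35, 22) = 35
Free float = ES(successor) - EF(current) = 35 - 22 = 13

13


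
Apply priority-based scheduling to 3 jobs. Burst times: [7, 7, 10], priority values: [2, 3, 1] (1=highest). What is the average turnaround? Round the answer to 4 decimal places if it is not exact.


Sort by priority (ascending = highest first):
Order: [(1, 10), (2, 7), (3, 7)]
Completion times:
  Priority 1, burst=10, C=10
  Priority 2, burst=7, C=17
  Priority 3, burst=7, C=24
Average turnaround = 51/3 = 17.0

17.0


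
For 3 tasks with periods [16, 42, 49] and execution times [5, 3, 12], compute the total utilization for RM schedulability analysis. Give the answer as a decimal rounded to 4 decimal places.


Compute individual utilizations (exact fractions):
  Task 1: C/T = 5/16 (approx. 0.3125)
  Task 2: C/T = 3/42 = 1/14 (approx. 0.0714)
  Task 3: C/T = 12/49 (approx. 0.2449)
Total utilization U = 5/16 + 1/14 + 12/49 = 493/784
Rounded to 4 decimal places: U = 0.6288
RM (Liu & Layland) bound for 3 tasks = 0.779763; compare with U = 493/784 (approx. 0.628827)
U <= bound, so schedulable by RM sufficient condition.

0.6288


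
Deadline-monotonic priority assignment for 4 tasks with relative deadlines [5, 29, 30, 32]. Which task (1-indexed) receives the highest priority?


Sort tasks by relative deadline (ascending):
  Task 1: deadline = 5
  Task 2: deadline = 29
  Task 3: deadline = 30
  Task 4: deadline = 32
Priority order (highest first): [1, 2, 3, 4]
Highest priority task = 1

1


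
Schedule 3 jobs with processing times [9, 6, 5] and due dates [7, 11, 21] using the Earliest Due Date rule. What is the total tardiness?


Sort by due date (EDD order): [(9, 7), (6, 11), (5, 21)]
Compute completion times and tardiness:
  Job 1: p=9, d=7, C=9, tardiness=max(0,9-7)=2
  Job 2: p=6, d=11, C=15, tardiness=max(0,15-11)=4
  Job 3: p=5, d=21, C=20, tardiness=max(0,20-21)=0
Total tardiness = 6

6


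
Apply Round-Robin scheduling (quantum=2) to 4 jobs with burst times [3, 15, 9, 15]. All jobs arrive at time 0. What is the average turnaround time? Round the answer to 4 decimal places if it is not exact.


Time quantum = 2
Execution trace:
  J1 runs 2 units, time = 2
  J2 runs 2 units, time = 4
  J3 runs 2 units, time = 6
  J4 runs 2 units, time = 8
  J1 runs 1 units, time = 9
  J2 runs 2 units, time = 11
  J3 runs 2 units, time = 13
  J4 runs 2 units, time = 15
  J2 runs 2 units, time = 17
  J3 runs 2 units, time = 19
  J4 runs 2 units, time = 21
  J2 runs 2 units, time = 23
  J3 runs 2 units, time = 25
  J4 runs 2 units, time = 27
  J2 runs 2 units, time = 29
  J3 runs 1 units, time = 30
  J4 runs 2 units, time = 32
  J2 runs 2 units, time = 34
  J4 runs 2 units, time = 36
  J2 runs 2 units, time = 38
  J4 runs 2 units, time = 40
  J2 runs 1 units, time = 41
  J4 runs 1 units, time = 42
Finish times: [9, 41, 30, 42]
Average turnaround = 122/4 = 30.5

30.5


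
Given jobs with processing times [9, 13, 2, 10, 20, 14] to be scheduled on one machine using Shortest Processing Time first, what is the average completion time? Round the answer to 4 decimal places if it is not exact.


Sort jobs by processing time (SPT order): [2, 9, 10, 13, 14, 20]
Compute completion times sequentially:
  Job 1: processing = 2, completes at 2
  Job 2: processing = 9, completes at 11
  Job 3: processing = 10, completes at 21
  Job 4: processing = 13, completes at 34
  Job 5: processing = 14, completes at 48
  Job 6: processing = 20, completes at 68
Sum of completion times = 184
Average completion time = 184/6 = 30.6667

30.6667


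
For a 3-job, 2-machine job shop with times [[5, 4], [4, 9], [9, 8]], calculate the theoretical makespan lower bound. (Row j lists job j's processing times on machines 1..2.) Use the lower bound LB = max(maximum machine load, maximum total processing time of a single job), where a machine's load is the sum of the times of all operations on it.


Machine loads:
  Machine 1: 5 + 4 + 9 = 18
  Machine 2: 4 + 9 + 8 = 21
Max machine load = 21
Job totals:
  Job 1: 9
  Job 2: 13
  Job 3: 17
Max job total = 17
Lower bound = max(21, 17) = 21

21


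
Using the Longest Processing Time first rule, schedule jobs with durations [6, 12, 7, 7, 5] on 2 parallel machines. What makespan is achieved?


Sort jobs in decreasing order (LPT): [12, 7, 7, 6, 5]
Assign each job to the least loaded machine:
  Machine 1: jobs [12, 6], load = 18
  Machine 2: jobs [7, 7, 5], load = 19
Makespan = max load = 19

19


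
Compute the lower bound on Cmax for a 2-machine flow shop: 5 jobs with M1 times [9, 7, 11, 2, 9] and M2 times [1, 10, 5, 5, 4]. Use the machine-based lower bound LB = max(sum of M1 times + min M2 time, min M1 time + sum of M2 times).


LB1 = sum(M1 times) + min(M2 times) = 38 + 1 = 39
LB2 = min(M1 times) + sum(M2 times) = 2 + 25 = 27
Lower bound = max(LB1, LB2) = max(39, 27) = 39

39


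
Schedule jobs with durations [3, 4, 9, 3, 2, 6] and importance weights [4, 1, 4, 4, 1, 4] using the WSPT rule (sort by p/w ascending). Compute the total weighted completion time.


Compute p/w ratios and sort ascending (WSPT): [(3, 4), (3, 4), (6, 4), (2, 1), (9, 4), (4, 1)]
Compute weighted completion times:
  Job (p=3,w=4): C=3, w*C=4*3=12
  Job (p=3,w=4): C=6, w*C=4*6=24
  Job (p=6,w=4): C=12, w*C=4*12=48
  Job (p=2,w=1): C=14, w*C=1*14=14
  Job (p=9,w=4): C=23, w*C=4*23=92
  Job (p=4,w=1): C=27, w*C=1*27=27
Total weighted completion time = 217

217


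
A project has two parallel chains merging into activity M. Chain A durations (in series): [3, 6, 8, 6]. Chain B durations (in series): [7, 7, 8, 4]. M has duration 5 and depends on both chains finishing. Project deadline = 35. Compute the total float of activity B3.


Forward pass: ES(B3) = sum of predecessors on chain B = 14
EF = ES + duration = 14 + 8 = 22
Backward pass: LF(M) = deadline = 35; LS(M) = 35 - 5 = 30
LF(B3) = LS(M) - sum(successors on chain B) = 30 - 4 = 26
LS = LF - duration = 26 - 8 = 18
Total float = LS - ES = 18 - 14 = 4

4


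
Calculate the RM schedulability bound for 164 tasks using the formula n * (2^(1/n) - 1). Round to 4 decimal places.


Compute 2^(1/164) = 1.0042354515
Subtract 1: 1.0042354515 - 1 = 0.0042354515
Multiply by n: 164 * 0.0042354515 = 0.6946140460
Round to 4 dp: 0.6946

0.6946


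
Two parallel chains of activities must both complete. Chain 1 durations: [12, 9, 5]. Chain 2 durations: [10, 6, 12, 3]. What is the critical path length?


Path A total = 12 + 9 + 5 = 26
Path B total = 10 + 6 + 12 + 3 = 31
Critical path = longest path = max(26, 31) = 31

31


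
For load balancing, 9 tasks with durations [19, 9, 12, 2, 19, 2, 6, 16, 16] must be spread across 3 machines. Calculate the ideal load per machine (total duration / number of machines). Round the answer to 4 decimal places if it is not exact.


Total processing time = 19 + 9 + 12 + 2 + 19 + 2 + 6 + 16 + 16 = 101
Number of machines = 3
Ideal balanced load = 101 / 3 = 33.6667

33.6667


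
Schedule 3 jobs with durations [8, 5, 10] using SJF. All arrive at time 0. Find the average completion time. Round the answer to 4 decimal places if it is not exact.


SJF order (ascending): [5, 8, 10]
Completion times:
  Job 1: burst=5, C=5
  Job 2: burst=8, C=13
  Job 3: burst=10, C=23
Average completion = 41/3 = 13.6667

13.6667


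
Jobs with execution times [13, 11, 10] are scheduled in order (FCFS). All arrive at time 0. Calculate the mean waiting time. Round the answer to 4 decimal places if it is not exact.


FCFS order (as given): [13, 11, 10]
Waiting times:
  Job 1: wait = 0
  Job 2: wait = 13
  Job 3: wait = 24
Sum of waiting times = 37
Average waiting time = 37/3 = 12.3333

12.3333


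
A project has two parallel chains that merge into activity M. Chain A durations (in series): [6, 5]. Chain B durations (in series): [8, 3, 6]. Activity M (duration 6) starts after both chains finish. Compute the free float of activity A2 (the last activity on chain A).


ES(A2) = sum of predecessors on chain A = 6
EF(A2) = ES + duration = 6 + 5 = 11
Successor of A2 is M. ES(M) = max(sum(A), sum(B)) = max(11, 17) = 17
Free float = ES(successor) - EF(current) = 17 - 11 = 6

6


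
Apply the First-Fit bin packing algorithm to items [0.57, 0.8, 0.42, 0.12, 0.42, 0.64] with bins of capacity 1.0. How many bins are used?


Place items sequentially using First-Fit:
  Item 0.57 -> new Bin 1
  Item 0.8 -> new Bin 2
  Item 0.42 -> Bin 1 (now 0.99)
  Item 0.12 -> Bin 2 (now 0.92)
  Item 0.42 -> new Bin 3
  Item 0.64 -> new Bin 4
Total bins used = 4

4


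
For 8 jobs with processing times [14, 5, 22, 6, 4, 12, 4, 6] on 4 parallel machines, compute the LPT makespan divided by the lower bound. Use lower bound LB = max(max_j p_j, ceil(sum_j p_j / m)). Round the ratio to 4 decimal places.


LPT order: [22, 14, 12, 6, 6, 5, 4, 4]
Machine loads after assignment: [22, 18, 17, 16]
LPT makespan = 22
Lower bound = max(max_job, ceil(total/4)) = max(22, 19) = 22
Ratio = 22 / 22 = 1.0

1.0


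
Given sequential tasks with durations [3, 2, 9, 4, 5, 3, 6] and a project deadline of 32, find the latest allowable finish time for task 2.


LF(activity 2) = deadline - sum of successor durations
Successors: activities 3 through 7 with durations [9, 4, 5, 3, 6]
Sum of successor durations = 27
LF = 32 - 27 = 5

5


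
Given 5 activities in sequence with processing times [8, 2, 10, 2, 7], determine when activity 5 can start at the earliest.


Activity 5 starts after activities 1 through 4 complete.
Predecessor durations: [8, 2, 10, 2]
ES = 8 + 2 + 10 + 2 = 22

22


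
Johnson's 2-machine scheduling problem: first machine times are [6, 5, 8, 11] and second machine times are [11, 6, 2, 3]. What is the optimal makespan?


Apply Johnson's rule:
  Group 1 (a <= b): [(2, 5, 6), (1, 6, 11)]
  Group 2 (a > b): [(4, 11, 3), (3, 8, 2)]
Optimal job order: [2, 1, 4, 3]
Schedule:
  Job 2: M1 done at 5, M2 done at 11
  Job 1: M1 done at 11, M2 done at 22
  Job 4: M1 done at 22, M2 done at 25
  Job 3: M1 done at 30, M2 done at 32
Makespan = 32

32


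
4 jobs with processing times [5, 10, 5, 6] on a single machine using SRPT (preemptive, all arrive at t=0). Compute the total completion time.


Since all jobs arrive at t=0, SRPT equals SPT ordering.
SPT order: [5, 5, 6, 10]
Completion times:
  Job 1: p=5, C=5
  Job 2: p=5, C=10
  Job 3: p=6, C=16
  Job 4: p=10, C=26
Total completion time = 5 + 10 + 16 + 26 = 57

57


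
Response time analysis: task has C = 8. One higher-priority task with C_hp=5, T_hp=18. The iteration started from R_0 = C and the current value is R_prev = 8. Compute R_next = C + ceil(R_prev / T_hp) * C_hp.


R_next = C + ceil(R_prev / T_hp) * C_hp
ceil(8 / 18) = ceil(0.4444) = 1
Interference = 1 * 5 = 5
R_next = 8 + 5 = 13

13


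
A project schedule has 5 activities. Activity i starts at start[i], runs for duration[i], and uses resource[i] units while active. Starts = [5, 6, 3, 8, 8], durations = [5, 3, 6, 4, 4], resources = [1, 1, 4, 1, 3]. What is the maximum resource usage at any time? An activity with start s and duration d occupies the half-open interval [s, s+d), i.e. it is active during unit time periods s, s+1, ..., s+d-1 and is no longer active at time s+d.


Each activity i is active on [start_i, start_i + duration_i).
Compute total resource usage per time slot:
  t=0: active resources = [], total = 0
  t=1: active resources = [], total = 0
  t=2: active resources = [], total = 0
  t=3: active resources = [4], total = 4
  t=4: active resources = [4], total = 4
  t=5: active resources = [1, 4], total = 5
  t=6: active resources = [1, 1, 4], total = 6
  t=7: active resources = [1, 1, 4], total = 6
  t=8: active resources = [1, 1, 4, 1, 3], total = 10
  t=9: active resources = [1, 1, 3], total = 5
  t=10: active resources = [1, 3], total = 4
  t=11: active resources = [1, 3], total = 4
Peak resource demand = 10

10


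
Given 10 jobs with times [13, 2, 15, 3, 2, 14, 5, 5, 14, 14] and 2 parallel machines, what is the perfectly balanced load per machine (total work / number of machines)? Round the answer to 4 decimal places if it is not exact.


Total processing time = 13 + 2 + 15 + 3 + 2 + 14 + 5 + 5 + 14 + 14 = 87
Number of machines = 2
Ideal balanced load = 87 / 2 = 43.5

43.5


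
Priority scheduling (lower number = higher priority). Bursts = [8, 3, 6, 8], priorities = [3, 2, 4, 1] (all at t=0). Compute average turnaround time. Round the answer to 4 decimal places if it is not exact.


Sort by priority (ascending = highest first):
Order: [(1, 8), (2, 3), (3, 8), (4, 6)]
Completion times:
  Priority 1, burst=8, C=8
  Priority 2, burst=3, C=11
  Priority 3, burst=8, C=19
  Priority 4, burst=6, C=25
Average turnaround = 63/4 = 15.75

15.75


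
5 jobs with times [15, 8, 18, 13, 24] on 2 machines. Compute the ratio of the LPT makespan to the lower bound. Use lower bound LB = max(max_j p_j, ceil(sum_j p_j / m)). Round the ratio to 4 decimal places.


LPT order: [24, 18, 15, 13, 8]
Machine loads after assignment: [37, 41]
LPT makespan = 41
Lower bound = max(max_job, ceil(total/2)) = max(24, 39) = 39
Ratio = 41 / 39 = 1.0513

1.0513


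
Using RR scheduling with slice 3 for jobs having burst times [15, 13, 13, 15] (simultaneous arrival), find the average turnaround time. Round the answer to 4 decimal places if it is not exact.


Time quantum = 3
Execution trace:
  J1 runs 3 units, time = 3
  J2 runs 3 units, time = 6
  J3 runs 3 units, time = 9
  J4 runs 3 units, time = 12
  J1 runs 3 units, time = 15
  J2 runs 3 units, time = 18
  J3 runs 3 units, time = 21
  J4 runs 3 units, time = 24
  J1 runs 3 units, time = 27
  J2 runs 3 units, time = 30
  J3 runs 3 units, time = 33
  J4 runs 3 units, time = 36
  J1 runs 3 units, time = 39
  J2 runs 3 units, time = 42
  J3 runs 3 units, time = 45
  J4 runs 3 units, time = 48
  J1 runs 3 units, time = 51
  J2 runs 1 units, time = 52
  J3 runs 1 units, time = 53
  J4 runs 3 units, time = 56
Finish times: [51, 52, 53, 56]
Average turnaround = 212/4 = 53.0

53.0


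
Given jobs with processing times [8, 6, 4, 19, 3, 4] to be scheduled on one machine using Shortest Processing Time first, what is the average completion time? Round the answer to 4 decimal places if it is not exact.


Sort jobs by processing time (SPT order): [3, 4, 4, 6, 8, 19]
Compute completion times sequentially:
  Job 1: processing = 3, completes at 3
  Job 2: processing = 4, completes at 7
  Job 3: processing = 4, completes at 11
  Job 4: processing = 6, completes at 17
  Job 5: processing = 8, completes at 25
  Job 6: processing = 19, completes at 44
Sum of completion times = 107
Average completion time = 107/6 = 17.8333

17.8333


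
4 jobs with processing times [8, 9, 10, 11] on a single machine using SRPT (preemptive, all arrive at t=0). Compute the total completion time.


Since all jobs arrive at t=0, SRPT equals SPT ordering.
SPT order: [8, 9, 10, 11]
Completion times:
  Job 1: p=8, C=8
  Job 2: p=9, C=17
  Job 3: p=10, C=27
  Job 4: p=11, C=38
Total completion time = 8 + 17 + 27 + 38 = 90

90


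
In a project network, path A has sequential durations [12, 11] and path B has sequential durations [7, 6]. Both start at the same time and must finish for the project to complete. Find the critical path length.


Path A total = 12 + 11 = 23
Path B total = 7 + 6 = 13
Critical path = longest path = max(23, 13) = 23

23


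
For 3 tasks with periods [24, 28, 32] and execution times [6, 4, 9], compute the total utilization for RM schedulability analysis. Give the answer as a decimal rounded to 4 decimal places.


Compute individual utilizations (exact fractions):
  Task 1: C/T = 6/24 = 1/4 (approx. 0.25)
  Task 2: C/T = 4/28 = 1/7 (approx. 0.1429)
  Task 3: C/T = 9/32 (approx. 0.2813)
Total utilization U = 1/4 + 1/7 + 9/32 = 151/224
Rounded to 4 decimal places: U = 0.6741
RM (Liu & Layland) bound for 3 tasks = 0.779763; compare with U = 151/224 (approx. 0.674107)
U <= bound, so schedulable by RM sufficient condition.

0.6741


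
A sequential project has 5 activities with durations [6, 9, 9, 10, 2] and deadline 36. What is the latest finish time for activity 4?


LF(activity 4) = deadline - sum of successor durations
Successors: activities 5 through 5 with durations [2]
Sum of successor durations = 2
LF = 36 - 2 = 34

34


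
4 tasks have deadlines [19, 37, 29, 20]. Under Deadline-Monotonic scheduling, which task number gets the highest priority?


Sort tasks by relative deadline (ascending):
  Task 1: deadline = 19
  Task 4: deadline = 20
  Task 3: deadline = 29
  Task 2: deadline = 37
Priority order (highest first): [1, 4, 3, 2]
Highest priority task = 1

1


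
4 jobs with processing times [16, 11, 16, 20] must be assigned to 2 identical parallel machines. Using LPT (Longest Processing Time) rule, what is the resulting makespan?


Sort jobs in decreasing order (LPT): [20, 16, 16, 11]
Assign each job to the least loaded machine:
  Machine 1: jobs [20, 11], load = 31
  Machine 2: jobs [16, 16], load = 32
Makespan = max load = 32

32
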